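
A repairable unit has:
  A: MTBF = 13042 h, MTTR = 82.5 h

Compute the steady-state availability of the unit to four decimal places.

0.9937

A(A) = MTBF/(MTBF+MTTR) = 13042/(13042+82.5) = 0.9937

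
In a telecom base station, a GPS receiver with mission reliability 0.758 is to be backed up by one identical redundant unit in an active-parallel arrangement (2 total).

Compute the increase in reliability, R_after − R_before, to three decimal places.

R_before = 0.758
R_after = 1 − (1 − 0.758)^2 = 0.941
ΔR = 0.941 − 0.758 = 0.183

0.183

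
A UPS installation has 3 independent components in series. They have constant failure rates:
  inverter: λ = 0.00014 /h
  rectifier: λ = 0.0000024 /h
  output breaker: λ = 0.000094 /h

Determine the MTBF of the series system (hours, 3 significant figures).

4230

Series of exponential components: λ_sys = Σ λ_i
λ_sys = 0.00014 + 0.0000024 + 0.000094 = 2.3640e-04 /h
MTBF = 1 / λ_sys = 4230 h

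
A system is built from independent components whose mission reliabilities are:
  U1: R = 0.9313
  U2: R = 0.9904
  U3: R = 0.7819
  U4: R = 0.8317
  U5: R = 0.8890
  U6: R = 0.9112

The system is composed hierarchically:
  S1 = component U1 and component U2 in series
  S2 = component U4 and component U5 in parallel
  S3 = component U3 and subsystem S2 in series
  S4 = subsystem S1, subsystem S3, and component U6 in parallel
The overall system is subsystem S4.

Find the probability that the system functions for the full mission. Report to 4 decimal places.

0.9984

Series (U1 and U2): 0.931300 × 0.990400 = 0.922360
Parallel (U4 and U5): 1 − (1 − 0.831700)(1 − 0.889000) = 0.981319
Series (U3 and [0.981319]): 0.781900 × 0.981319 = 0.767293
Parallel ([0.922360], [0.767293], and U6): 1 − (1 − 0.922360)(1 − 0.767293)(1 − 0.911200) = 0.9984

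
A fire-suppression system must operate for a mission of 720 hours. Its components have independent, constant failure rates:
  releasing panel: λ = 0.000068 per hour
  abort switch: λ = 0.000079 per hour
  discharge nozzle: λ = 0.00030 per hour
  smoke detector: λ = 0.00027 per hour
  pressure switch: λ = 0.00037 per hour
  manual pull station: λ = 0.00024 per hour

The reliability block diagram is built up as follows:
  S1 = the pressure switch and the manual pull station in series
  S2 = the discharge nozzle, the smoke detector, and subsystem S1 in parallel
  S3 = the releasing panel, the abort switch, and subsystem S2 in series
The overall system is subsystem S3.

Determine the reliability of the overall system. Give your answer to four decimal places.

R(releasing panel) = exp(−0.000068 × 720) = 0.952219
R(abort switch) = exp(−0.000079 × 720) = 0.944707
R(discharge nozzle) = exp(−0.00030 × 720) = 0.805735
R(smoke detector) = exp(−0.00027 × 720) = 0.823329
R(pressure switch) = exp(−0.00037 × 720) = 0.766133
R(manual pull station) = exp(−0.00024 × 720) = 0.841306
Series (pressure switch and manual pull station): 0.766133 × 0.841306 = 0.644552
Parallel (discharge nozzle, smoke detector, and [0.644552]): 1 − (1 − 0.805735)(1 − 0.823329)(1 − 0.644552) = 0.987801
Series (releasing panel, abort switch, and [0.987801]): 0.952219 × 0.944707 × 0.987801 = 0.8886

0.8886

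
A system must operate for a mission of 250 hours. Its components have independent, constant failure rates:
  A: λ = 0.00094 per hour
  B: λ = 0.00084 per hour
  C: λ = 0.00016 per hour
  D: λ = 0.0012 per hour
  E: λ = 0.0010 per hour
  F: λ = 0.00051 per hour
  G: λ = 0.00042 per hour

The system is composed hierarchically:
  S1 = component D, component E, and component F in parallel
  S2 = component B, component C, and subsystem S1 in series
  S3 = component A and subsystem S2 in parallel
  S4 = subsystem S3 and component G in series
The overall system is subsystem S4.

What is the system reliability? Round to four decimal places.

R(A) = exp(−0.00094 × 250) = 0.790571
R(B) = exp(−0.00084 × 250) = 0.810584
R(C) = exp(−0.00016 × 250) = 0.960789
R(D) = exp(−0.0012 × 250) = 0.740818
R(E) = exp(−0.0010 × 250) = 0.778801
R(F) = exp(−0.00051 × 250) = 0.880293
R(G) = exp(−0.00042 × 250) = 0.900325
Parallel (D, E, and F): 1 − (1 − 0.740818)(1 − 0.778801)(1 − 0.880293) = 0.993137
Series (B, C, and [0.993137]): 0.810584 × 0.960789 × 0.993137 = 0.773455
Parallel (A and [0.773455]): 1 − (1 − 0.790571)(1 − 0.773455) = 0.952555
Series ([0.952555] and G): 0.952555 × 0.900325 = 0.8576

0.8576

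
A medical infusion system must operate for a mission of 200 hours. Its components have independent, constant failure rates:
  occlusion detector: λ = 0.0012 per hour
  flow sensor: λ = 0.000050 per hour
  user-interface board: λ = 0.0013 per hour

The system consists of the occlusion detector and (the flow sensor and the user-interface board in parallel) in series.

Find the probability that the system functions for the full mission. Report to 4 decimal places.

R(occlusion detector) = exp(−0.0012 × 200) = 0.786628
R(flow sensor) = exp(−0.000050 × 200) = 0.990050
R(user-interface board) = exp(−0.0013 × 200) = 0.771052
Parallel (flow sensor and user-interface board): 1 − (1 − 0.990050)(1 − 0.771052) = 0.997722
Series (occlusion detector and [0.997722]): 0.786628 × 0.997722 = 0.7848

0.7848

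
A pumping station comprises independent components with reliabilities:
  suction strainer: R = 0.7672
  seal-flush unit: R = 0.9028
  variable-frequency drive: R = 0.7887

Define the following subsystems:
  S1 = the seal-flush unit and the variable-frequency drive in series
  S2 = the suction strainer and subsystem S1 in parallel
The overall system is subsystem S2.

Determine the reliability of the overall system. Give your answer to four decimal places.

0.9330

Series (seal-flush unit and variable-frequency drive): 0.902800 × 0.788700 = 0.712038
Parallel (suction strainer and [0.712038]): 1 − (1 − 0.767200)(1 − 0.712038) = 0.9330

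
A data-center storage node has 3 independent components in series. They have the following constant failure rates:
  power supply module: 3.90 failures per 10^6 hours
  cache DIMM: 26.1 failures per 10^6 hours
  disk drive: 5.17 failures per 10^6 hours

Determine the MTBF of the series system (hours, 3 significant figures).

Series of exponential components: λ_sys = Σ λ_i
λ_sys = 0.00000390 + 0.0000261 + 0.00000517 = 3.5170e-05 /h
MTBF = 1 / λ_sys = 28400 h

28400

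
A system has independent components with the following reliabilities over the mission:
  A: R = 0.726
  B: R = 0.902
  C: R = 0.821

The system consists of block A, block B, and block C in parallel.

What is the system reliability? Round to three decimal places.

0.995

Parallel (A, B, and C): 1 − (1 − 0.72600)(1 − 0.90200)(1 − 0.82100) = 0.995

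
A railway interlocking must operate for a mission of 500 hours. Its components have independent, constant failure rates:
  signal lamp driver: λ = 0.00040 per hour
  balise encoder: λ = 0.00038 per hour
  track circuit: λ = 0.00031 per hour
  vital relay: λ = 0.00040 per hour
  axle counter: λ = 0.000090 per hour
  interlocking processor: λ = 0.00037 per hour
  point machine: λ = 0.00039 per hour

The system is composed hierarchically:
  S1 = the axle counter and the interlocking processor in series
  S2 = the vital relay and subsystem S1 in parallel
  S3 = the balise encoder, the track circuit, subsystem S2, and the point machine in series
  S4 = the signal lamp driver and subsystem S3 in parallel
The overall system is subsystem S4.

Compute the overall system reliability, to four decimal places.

R(signal lamp driver) = exp(−0.00040 × 500) = 0.818731
R(balise encoder) = exp(−0.00038 × 500) = 0.826959
R(track circuit) = exp(−0.00031 × 500) = 0.856415
R(vital relay) = exp(−0.00040 × 500) = 0.818731
R(axle counter) = exp(−0.000090 × 500) = 0.955997
R(interlocking processor) = exp(−0.00037 × 500) = 0.831104
R(point machine) = exp(−0.00039 × 500) = 0.822835
Series (axle counter and interlocking processor): 0.955997 × 0.831104 = 0.794533
Parallel (vital relay and [0.794533]): 1 − (1 − 0.818731)(1 − 0.794533) = 0.962755
Series (balise encoder, track circuit, [0.962755], and point machine): 0.826959 × 0.856415 × 0.962755 × 0.822835 = 0.561044
Parallel (signal lamp driver and [0.561044]): 1 − (1 − 0.818731)(1 − 0.561044) = 0.9204

0.9204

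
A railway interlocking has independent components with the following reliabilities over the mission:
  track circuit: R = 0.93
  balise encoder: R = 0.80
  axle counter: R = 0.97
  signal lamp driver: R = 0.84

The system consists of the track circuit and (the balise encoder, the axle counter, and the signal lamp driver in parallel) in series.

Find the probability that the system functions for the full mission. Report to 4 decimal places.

0.9291

Parallel (balise encoder, axle counter, and signal lamp driver): 1 − (1 − 0.800000)(1 − 0.970000)(1 − 0.840000) = 0.999040
Series (track circuit and [0.999040]): 0.930000 × 0.999040 = 0.9291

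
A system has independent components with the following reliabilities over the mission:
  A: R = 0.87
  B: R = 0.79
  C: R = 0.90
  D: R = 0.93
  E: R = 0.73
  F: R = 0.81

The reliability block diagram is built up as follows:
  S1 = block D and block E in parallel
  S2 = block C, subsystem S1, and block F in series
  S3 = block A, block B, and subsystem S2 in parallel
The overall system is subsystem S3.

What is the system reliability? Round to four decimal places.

Parallel (D and E): 1 − (1 − 0.930000)(1 − 0.730000) = 0.981100
Series (C, [0.981100], and F): 0.900000 × 0.981100 × 0.810000 = 0.715222
Parallel (A, B, and [0.715222]): 1 − (1 − 0.870000)(1 − 0.790000)(1 − 0.715222) = 0.9922

0.9922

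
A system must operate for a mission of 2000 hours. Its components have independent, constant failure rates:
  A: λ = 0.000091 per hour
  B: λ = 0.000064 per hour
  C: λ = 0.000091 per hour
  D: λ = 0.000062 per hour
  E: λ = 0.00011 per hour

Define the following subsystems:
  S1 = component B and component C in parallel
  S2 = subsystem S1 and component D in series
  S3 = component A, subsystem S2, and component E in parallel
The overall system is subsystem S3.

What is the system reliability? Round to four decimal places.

0.9956

R(A) = exp(−0.000091 × 2000) = 0.833601
R(B) = exp(−0.000064 × 2000) = 0.879853
R(C) = exp(−0.000091 × 2000) = 0.833601
R(D) = exp(−0.000062 × 2000) = 0.883380
R(E) = exp(−0.00011 × 2000) = 0.802519
Parallel (B and C): 1 − (1 − 0.879853)(1 − 0.833601) = 0.980008
Series ([0.980008] and D): 0.980008 × 0.883380 = 0.865719
Parallel (A, [0.865719], and E): 1 − (1 − 0.833601)(1 − 0.865719)(1 − 0.802519) = 0.9956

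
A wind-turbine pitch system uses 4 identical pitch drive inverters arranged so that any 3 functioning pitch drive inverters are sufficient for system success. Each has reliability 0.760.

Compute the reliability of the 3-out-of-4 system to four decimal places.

0.7550

R = Σ_{i=3}^{4} C(4,i) p^i (1−p)^{4−i} with p = 0.760
C(4,3)·0.760^3·0.240^1 = 0.421417
C(4,4)·0.760^4·0.240^0 = 0.333622
Sum = 0.7550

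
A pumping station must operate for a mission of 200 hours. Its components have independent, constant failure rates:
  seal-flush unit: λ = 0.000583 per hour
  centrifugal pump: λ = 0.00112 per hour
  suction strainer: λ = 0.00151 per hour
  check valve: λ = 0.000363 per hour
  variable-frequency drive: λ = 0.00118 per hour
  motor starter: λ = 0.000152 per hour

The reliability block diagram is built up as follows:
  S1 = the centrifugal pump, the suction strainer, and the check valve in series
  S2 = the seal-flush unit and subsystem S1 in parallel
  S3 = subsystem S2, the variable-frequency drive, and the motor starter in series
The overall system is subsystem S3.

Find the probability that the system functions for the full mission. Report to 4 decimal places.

0.7282

R(seal-flush unit) = exp(−0.000583 × 200) = 0.889941
R(centrifugal pump) = exp(−0.00112 × 200) = 0.799315
R(suction strainer) = exp(−0.00151 × 200) = 0.739338
R(check valve) = exp(−0.000363 × 200) = 0.929973
R(variable-frequency drive) = exp(−0.00118 × 200) = 0.789781
R(motor starter) = exp(−0.000152 × 200) = 0.970057
Series (centrifugal pump, suction strainer, and check valve): 0.799315 × 0.739338 × 0.929973 = 0.549581
Parallel (seal-flush unit and [0.549581]): 1 − (1 − 0.889941)(1 − 0.549581) = 0.950427
Series ([0.950427], variable-frequency drive, and motor starter): 0.950427 × 0.789781 × 0.970057 = 0.7282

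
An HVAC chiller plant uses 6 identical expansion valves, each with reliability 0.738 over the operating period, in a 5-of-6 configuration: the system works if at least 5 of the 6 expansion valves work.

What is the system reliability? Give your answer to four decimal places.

0.5057

R = Σ_{i=5}^{6} C(6,i) p^i (1−p)^{6−i} with p = 0.738
C(6,5)·0.738^5·0.262^1 = 0.344139
C(6,6)·0.738^6·0.262^0 = 0.161562
Sum = 0.5057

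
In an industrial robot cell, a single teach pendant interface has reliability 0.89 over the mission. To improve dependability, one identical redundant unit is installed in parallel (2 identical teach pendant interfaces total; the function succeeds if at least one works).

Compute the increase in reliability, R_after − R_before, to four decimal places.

R_before = 0.89
R_after = 1 − (1 − 0.89)^2 = 0.9879
ΔR = 0.9879 − 0.89 = 0.0979

0.0979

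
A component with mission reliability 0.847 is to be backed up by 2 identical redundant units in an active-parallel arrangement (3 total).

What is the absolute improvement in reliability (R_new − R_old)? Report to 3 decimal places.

0.149

R_before = 0.847
R_after = 1 − (1 − 0.847)^3 = 0.996
ΔR = 0.996 − 0.847 = 0.149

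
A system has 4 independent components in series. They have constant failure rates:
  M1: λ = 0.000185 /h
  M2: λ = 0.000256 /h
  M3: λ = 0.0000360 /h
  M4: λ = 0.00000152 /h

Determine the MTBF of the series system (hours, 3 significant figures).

Series of exponential components: λ_sys = Σ λ_i
λ_sys = 0.000185 + 0.000256 + 0.0000360 + 0.00000152 = 4.7852e-04 /h
MTBF = 1 / λ_sys = 2090 h

2090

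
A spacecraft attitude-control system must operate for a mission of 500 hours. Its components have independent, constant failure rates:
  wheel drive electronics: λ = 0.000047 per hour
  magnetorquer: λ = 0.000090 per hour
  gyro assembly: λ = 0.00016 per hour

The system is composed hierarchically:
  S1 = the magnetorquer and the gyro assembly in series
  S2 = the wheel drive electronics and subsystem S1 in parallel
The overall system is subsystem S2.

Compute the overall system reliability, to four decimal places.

R(wheel drive electronics) = exp(−0.000047 × 500) = 0.976774
R(magnetorquer) = exp(−0.000090 × 500) = 0.955997
R(gyro assembly) = exp(−0.00016 × 500) = 0.923116
Series (magnetorquer and gyro assembly): 0.955997 × 0.923116 = 0.882496
Parallel (wheel drive electronics and [0.882496]): 1 − (1 − 0.976774)(1 − 0.882496) = 0.9973

0.9973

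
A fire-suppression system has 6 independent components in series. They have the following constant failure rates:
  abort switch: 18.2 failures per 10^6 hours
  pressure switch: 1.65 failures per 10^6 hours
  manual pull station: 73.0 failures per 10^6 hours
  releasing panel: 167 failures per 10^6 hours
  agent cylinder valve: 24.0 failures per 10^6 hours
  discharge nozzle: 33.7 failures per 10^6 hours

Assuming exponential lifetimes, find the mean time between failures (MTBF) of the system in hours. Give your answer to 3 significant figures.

Series of exponential components: λ_sys = Σ λ_i
λ_sys = 0.0000182 + 0.00000165 + 0.0000730 + 0.000167 + 0.0000240 + 0.0000337 = 3.1755e-04 /h
MTBF = 1 / λ_sys = 3150 h

3150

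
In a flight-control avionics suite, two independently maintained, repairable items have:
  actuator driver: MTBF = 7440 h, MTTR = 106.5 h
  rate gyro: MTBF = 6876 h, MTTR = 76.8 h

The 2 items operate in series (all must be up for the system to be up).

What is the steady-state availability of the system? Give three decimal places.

0.975

A(actuator driver) = MTBF/(MTBF+MTTR) = 7440/(7440+106.5) = 0.985887
A(rate gyro) = MTBF/(MTBF+MTTR) = 6876/(6876+76.8) = 0.988954
Series availability: 0.985887 × 0.988954 = 0.975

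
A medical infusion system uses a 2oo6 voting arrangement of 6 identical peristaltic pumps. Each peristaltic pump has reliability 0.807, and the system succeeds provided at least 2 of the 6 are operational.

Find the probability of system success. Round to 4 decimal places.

0.9987

R = Σ_{i=2}^{6} C(6,i) p^i (1−p)^{6−i} with p = 0.807
C(6,2)·0.807^2·0.193^4 = 0.013554
C(6,3)·0.807^3·0.193^3 = 0.075565
C(6,4)·0.807^4·0.193^2 = 0.236974
C(6,5)·0.807^5·0.193^1 = 0.396348
C(6,6)·0.807^6·0.193^0 = 0.276211
Sum = 0.9987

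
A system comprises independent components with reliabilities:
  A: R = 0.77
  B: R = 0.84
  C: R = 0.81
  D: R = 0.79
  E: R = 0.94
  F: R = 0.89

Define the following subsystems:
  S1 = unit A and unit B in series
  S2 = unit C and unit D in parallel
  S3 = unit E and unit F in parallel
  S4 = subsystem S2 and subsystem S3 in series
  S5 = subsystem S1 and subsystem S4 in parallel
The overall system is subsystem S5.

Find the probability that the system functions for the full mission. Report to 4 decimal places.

Series (A and B): 0.770000 × 0.840000 = 0.646800
Parallel (C and D): 1 − (1 − 0.810000)(1 − 0.790000) = 0.960100
Parallel (E and F): 1 − (1 − 0.940000)(1 − 0.890000) = 0.993400
Series ([0.960100] and [0.993400]): 0.960100 × 0.993400 = 0.953763
Parallel ([0.646800] and [0.953763]): 1 − (1 − 0.646800)(1 − 0.953763) = 0.9837

0.9837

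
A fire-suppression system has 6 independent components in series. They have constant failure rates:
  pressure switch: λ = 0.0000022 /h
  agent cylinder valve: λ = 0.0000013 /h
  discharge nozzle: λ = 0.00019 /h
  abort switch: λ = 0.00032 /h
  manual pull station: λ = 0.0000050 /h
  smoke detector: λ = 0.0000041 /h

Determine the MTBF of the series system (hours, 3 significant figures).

Series of exponential components: λ_sys = Σ λ_i
λ_sys = 0.0000022 + 0.0000013 + 0.00019 + 0.00032 + 0.0000050 + 0.0000041 = 5.2260e-04 /h
MTBF = 1 / λ_sys = 1910 h

1910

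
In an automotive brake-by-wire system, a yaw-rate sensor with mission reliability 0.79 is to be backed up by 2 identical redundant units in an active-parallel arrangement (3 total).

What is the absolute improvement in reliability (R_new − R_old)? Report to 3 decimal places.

0.201

R_before = 0.79
R_after = 1 − (1 − 0.79)^3 = 0.991
ΔR = 0.991 − 0.79 = 0.201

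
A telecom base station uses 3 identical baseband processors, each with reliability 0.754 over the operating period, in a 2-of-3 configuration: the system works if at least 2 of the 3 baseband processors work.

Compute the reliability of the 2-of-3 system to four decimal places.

0.8482

R = Σ_{i=2}^{3} C(3,i) p^i (1−p)^{3−i} with p = 0.754
C(3,2)·0.754^2·0.246^1 = 0.419565
C(3,3)·0.754^3·0.246^0 = 0.428661
Sum = 0.8482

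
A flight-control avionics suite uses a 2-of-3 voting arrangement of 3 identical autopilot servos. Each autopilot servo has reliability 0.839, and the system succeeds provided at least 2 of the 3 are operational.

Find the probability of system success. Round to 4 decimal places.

0.9306

R = Σ_{i=2}^{3} C(3,i) p^i (1−p)^{3−i} with p = 0.839
C(3,2)·0.839^2·0.161^1 = 0.339994
C(3,3)·0.839^3·0.161^0 = 0.590590
Sum = 0.9306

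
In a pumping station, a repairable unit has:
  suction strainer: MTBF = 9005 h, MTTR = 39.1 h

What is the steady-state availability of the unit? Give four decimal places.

A(suction strainer) = MTBF/(MTBF+MTTR) = 9005/(9005+39.1) = 0.9957

0.9957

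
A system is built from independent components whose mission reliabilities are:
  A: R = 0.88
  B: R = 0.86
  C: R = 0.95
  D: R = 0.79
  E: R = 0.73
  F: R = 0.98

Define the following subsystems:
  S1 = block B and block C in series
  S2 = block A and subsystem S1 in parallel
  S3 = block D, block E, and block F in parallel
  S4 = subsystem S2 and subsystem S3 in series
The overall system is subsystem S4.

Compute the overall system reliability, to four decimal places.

Series (B and C): 0.860000 × 0.950000 = 0.817000
Parallel (A and [0.817000]): 1 − (1 − 0.880000)(1 − 0.817000) = 0.978040
Parallel (D, E, and F): 1 − (1 − 0.790000)(1 − 0.730000)(1 − 0.980000) = 0.998866
Series ([0.978040] and [0.998866]): 0.978040 × 0.998866 = 0.9769

0.9769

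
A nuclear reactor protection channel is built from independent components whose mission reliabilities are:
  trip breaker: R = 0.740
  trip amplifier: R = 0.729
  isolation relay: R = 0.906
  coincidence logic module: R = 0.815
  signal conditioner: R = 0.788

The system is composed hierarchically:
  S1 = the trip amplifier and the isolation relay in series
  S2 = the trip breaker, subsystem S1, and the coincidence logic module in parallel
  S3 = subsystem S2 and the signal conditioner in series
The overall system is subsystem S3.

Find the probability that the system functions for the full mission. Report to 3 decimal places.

Series (trip amplifier and isolation relay): 0.72900 × 0.90600 = 0.66047
Parallel (trip breaker, [0.66047], and coincidence logic module): 1 − (1 − 0.74000)(1 − 0.66047)(1 − 0.81500) = 0.98367
Series ([0.98367] and signal conditioner): 0.98367 × 0.78800 = 0.775

0.775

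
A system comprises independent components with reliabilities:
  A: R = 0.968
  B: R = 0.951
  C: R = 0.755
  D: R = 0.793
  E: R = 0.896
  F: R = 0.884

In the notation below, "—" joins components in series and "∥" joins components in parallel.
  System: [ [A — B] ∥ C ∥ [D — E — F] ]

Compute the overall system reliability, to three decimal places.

0.993

Series (A and B): 0.96800 × 0.95100 = 0.92057
Series (D, E, and F): 0.79300 × 0.89600 × 0.88400 = 0.62811
Parallel ([0.92057], C, and [0.62811]): 1 − (1 − 0.92057)(1 − 0.75500)(1 − 0.62811) = 0.993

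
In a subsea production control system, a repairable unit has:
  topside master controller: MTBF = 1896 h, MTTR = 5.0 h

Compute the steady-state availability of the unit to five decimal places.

A(topside master controller) = MTBF/(MTBF+MTTR) = 1896/(1896+5.0) = 0.99737

0.99737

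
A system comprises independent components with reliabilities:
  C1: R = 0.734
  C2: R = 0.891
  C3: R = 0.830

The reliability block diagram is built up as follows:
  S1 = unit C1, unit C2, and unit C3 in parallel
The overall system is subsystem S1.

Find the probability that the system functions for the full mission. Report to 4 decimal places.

Parallel (C1, C2, and C3): 1 − (1 − 0.734000)(1 − 0.891000)(1 − 0.830000) = 0.9951

0.9951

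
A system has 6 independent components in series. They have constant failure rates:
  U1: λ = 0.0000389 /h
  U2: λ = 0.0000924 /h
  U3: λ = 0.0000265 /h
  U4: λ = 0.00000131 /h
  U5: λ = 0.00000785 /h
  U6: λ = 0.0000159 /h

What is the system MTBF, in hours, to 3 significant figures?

5470

Series of exponential components: λ_sys = Σ λ_i
λ_sys = 0.0000389 + 0.0000924 + 0.0000265 + 0.00000131 + 0.00000785 + 0.0000159 = 1.8286e-04 /h
MTBF = 1 / λ_sys = 5470 h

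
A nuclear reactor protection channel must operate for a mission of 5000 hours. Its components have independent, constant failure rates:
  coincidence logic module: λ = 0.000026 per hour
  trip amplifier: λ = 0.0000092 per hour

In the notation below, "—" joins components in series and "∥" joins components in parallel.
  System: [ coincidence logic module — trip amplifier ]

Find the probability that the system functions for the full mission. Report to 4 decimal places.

R(coincidence logic module) = exp(−0.000026 × 5000) = 0.878095
R(trip amplifier) = exp(−0.0000092 × 5000) = 0.955042
Series (coincidence logic module and trip amplifier): 0.878095 × 0.955042 = 0.8386

0.8386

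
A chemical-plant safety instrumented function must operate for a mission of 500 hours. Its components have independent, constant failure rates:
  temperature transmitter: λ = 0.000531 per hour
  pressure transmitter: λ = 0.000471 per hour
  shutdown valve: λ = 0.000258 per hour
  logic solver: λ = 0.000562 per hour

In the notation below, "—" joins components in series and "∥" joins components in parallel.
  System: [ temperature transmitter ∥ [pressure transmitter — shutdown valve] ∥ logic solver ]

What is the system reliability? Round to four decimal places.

R(temperature transmitter) = exp(−0.000531 × 500) = 0.766822
R(pressure transmitter) = exp(−0.000471 × 500) = 0.790176
R(shutdown valve) = exp(−0.000258 × 500) = 0.878974
R(logic solver) = exp(−0.000562 × 500) = 0.755028
Series (pressure transmitter and shutdown valve): 0.790176 × 0.878974 = 0.694544
Parallel (temperature transmitter, [0.694544], and logic solver): 1 − (1 − 0.766822)(1 − 0.694544)(1 − 0.755028) = 0.9826

0.9826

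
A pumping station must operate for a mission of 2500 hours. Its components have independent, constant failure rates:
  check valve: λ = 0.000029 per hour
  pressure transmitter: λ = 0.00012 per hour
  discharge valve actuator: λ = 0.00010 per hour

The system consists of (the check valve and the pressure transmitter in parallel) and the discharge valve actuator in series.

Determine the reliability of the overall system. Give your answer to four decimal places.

0.7647

R(check valve) = exp(−0.000029 × 2500) = 0.930066
R(pressure transmitter) = exp(−0.00012 × 2500) = 0.740818
R(discharge valve actuator) = exp(−0.00010 × 2500) = 0.778801
Parallel (check valve and pressure transmitter): 1 − (1 − 0.930066)(1 − 0.740818) = 0.981874
Series ([0.981874] and discharge valve actuator): 0.981874 × 0.778801 = 0.7647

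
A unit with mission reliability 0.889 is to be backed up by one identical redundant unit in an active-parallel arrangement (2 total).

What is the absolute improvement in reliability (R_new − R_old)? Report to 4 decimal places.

0.0987

R_before = 0.889
R_after = 1 − (1 − 0.889)^2 = 0.9877
ΔR = 0.9877 − 0.889 = 0.0987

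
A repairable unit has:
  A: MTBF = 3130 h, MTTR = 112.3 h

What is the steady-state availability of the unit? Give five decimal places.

A(A) = MTBF/(MTBF+MTTR) = 3130/(3130+112.3) = 0.96536

0.96536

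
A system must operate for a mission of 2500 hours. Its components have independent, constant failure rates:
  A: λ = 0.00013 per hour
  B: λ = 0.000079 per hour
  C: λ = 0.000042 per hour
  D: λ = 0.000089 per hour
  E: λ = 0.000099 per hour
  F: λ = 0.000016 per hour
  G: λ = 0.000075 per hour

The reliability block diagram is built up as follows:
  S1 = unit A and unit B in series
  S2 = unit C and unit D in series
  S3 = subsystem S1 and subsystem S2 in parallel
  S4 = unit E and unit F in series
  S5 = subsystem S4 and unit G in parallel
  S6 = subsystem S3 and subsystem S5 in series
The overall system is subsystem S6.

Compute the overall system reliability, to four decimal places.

0.8485

R(A) = exp(−0.00013 × 2500) = 0.722527
R(B) = exp(−0.000079 × 2500) = 0.820780
R(C) = exp(−0.000042 × 2500) = 0.900325
R(D) = exp(−0.000089 × 2500) = 0.800515
R(E) = exp(−0.000099 × 2500) = 0.780750
R(F) = exp(−0.000016 × 2500) = 0.960789
R(G) = exp(−0.000075 × 2500) = 0.829029
Series (A and B): 0.722527 × 0.820780 = 0.593036
Series (C and D): 0.900325 × 0.800515 = 0.720724
Parallel ([0.593036] and [0.720724]): 1 − (1 − 0.593036)(1 − 0.720724) = 0.886345
Series (E and F): 0.780750 × 0.960789 = 0.750136
Parallel ([0.750136] and G): 1 − (1 − 0.750136)(1 − 0.829029) = 0.957281
Series ([0.886345] and [0.957281]): 0.886345 × 0.957281 = 0.8485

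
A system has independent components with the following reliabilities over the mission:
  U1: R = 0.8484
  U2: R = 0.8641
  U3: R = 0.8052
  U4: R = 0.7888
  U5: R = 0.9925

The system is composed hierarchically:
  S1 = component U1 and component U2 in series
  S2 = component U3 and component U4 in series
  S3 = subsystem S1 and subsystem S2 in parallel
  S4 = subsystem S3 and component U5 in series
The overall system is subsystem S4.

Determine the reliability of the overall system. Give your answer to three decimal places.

Series (U1 and U2): 0.84840 × 0.86410 = 0.73310
Series (U3 and U4): 0.80520 × 0.78880 = 0.63514
Parallel ([0.73310] and [0.63514]): 1 − (1 − 0.73310)(1 − 0.63514) = 0.90262
Series ([0.90262] and U5): 0.90262 × 0.99250 = 0.896

0.896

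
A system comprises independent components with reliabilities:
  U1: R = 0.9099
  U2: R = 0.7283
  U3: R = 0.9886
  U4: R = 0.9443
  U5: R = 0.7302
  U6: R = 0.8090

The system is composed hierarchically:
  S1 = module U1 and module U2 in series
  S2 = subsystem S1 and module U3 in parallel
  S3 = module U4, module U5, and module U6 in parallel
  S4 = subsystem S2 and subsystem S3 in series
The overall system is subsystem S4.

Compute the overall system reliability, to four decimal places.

Series (U1 and U2): 0.909900 × 0.728300 = 0.662680
Parallel ([0.662680] and U3): 1 − (1 − 0.662680)(1 − 0.988600) = 0.996155
Parallel (U4, U5, and U6): 1 − (1 − 0.944300)(1 − 0.730200)(1 − 0.809000) = 0.997130
Series ([0.996155] and [0.997130]): 0.996155 × 0.997130 = 0.9933

0.9933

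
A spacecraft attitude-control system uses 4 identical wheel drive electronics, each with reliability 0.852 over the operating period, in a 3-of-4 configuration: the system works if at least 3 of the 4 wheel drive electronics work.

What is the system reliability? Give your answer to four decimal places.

0.8931

R = Σ_{i=3}^{4} C(4,i) p^i (1−p)^{4−i} with p = 0.852
C(4,3)·0.852^3·0.148^1 = 0.366134
C(4,4)·0.852^4·0.148^0 = 0.526937
Sum = 0.8931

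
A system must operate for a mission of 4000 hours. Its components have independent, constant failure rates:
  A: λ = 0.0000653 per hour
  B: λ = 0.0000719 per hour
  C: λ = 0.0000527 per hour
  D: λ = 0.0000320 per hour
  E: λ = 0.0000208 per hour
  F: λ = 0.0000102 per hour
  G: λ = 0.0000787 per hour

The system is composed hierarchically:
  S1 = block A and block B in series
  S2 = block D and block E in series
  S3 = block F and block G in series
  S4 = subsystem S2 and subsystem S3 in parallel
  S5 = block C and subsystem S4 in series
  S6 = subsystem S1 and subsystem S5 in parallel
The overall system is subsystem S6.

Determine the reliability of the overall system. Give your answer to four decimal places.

0.9002

R(A) = exp(−0.0000653 × 4000) = 0.770127
R(B) = exp(−0.0000719 × 4000) = 0.750062
R(C) = exp(−0.0000527 × 4000) = 0.809936
R(D) = exp(−0.0000320 × 4000) = 0.879853
R(E) = exp(−0.0000208 × 4000) = 0.920167
R(F) = exp(−0.0000102 × 4000) = 0.960021
R(G) = exp(−0.0000787 × 4000) = 0.729935
Series (A and B): 0.770127 × 0.750062 = 0.577643
Series (D and E): 0.879853 × 0.920167 = 0.809612
Series (F and G): 0.960021 × 0.729935 = 0.700753
Parallel ([0.809612] and [0.700753]): 1 − (1 − 0.809612)(1 − 0.700753) = 0.943027
Series (C and [0.943027]): 0.809936 × 0.943027 = 0.763792
Parallel ([0.577643] and [0.763792]): 1 − (1 − 0.577643)(1 − 0.763792) = 0.9002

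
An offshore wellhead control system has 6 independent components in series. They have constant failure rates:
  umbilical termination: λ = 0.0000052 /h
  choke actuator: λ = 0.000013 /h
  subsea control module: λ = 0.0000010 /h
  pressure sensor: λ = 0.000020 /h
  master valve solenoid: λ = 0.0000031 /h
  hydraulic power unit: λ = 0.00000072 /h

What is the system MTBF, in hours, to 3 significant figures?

23200

Series of exponential components: λ_sys = Σ λ_i
λ_sys = 0.0000052 + 0.000013 + 0.0000010 + 0.000020 + 0.0000031 + 0.00000072 = 4.3020e-05 /h
MTBF = 1 / λ_sys = 23200 h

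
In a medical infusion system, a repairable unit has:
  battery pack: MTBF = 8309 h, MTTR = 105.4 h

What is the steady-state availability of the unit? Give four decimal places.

A(battery pack) = MTBF/(MTBF+MTTR) = 8309/(8309+105.4) = 0.9875

0.9875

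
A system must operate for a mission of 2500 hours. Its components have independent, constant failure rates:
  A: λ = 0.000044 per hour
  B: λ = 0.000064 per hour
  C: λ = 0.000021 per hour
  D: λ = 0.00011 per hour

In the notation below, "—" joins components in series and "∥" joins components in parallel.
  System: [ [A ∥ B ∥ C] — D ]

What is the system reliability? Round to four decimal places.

0.7590

R(A) = exp(−0.000044 × 2500) = 0.895834
R(B) = exp(−0.000064 × 2500) = 0.852144
R(C) = exp(−0.000021 × 2500) = 0.948854
R(D) = exp(−0.00011 × 2500) = 0.759572
Parallel (A, B, and C): 1 − (1 − 0.895834)(1 − 0.852144)(1 − 0.948854) = 0.999212
Series ([0.999212] and D): 0.999212 × 0.759572 = 0.7590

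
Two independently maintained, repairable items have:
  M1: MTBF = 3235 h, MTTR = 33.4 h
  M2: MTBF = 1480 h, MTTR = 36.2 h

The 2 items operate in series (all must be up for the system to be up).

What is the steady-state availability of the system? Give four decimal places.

A(M1) = MTBF/(MTBF+MTTR) = 3235/(3235+33.4) = 0.989781
A(M2) = MTBF/(MTBF+MTTR) = 1480/(1480+36.2) = 0.976125
Series availability: 0.989781 × 0.976125 = 0.9661

0.9661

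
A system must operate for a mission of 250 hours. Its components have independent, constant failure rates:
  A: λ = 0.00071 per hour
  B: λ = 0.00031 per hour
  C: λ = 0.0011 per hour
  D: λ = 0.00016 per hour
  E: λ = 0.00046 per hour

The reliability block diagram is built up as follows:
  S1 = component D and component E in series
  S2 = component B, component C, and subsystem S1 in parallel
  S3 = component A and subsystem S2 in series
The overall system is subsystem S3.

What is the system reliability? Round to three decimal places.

R(A) = exp(−0.00071 × 250) = 0.83736
R(B) = exp(−0.00031 × 250) = 0.92543
R(C) = exp(−0.0011 × 250) = 0.75957
R(D) = exp(−0.00016 × 250) = 0.96079
R(E) = exp(−0.00046 × 250) = 0.89137
Series (D and E): 0.96079 × 0.89137 = 0.85642
Parallel (B, C, and [0.85642]): 1 − (1 − 0.92543)(1 − 0.75957)(1 − 0.85642) = 0.99743
Series (A and [0.99743]): 0.83736 × 0.99743 = 0.835

0.835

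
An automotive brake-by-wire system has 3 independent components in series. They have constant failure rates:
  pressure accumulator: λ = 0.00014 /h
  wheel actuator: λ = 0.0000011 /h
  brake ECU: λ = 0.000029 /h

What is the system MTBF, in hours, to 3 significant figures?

Series of exponential components: λ_sys = Σ λ_i
λ_sys = 0.00014 + 0.0000011 + 0.000029 = 1.7010e-04 /h
MTBF = 1 / λ_sys = 5880 h

5880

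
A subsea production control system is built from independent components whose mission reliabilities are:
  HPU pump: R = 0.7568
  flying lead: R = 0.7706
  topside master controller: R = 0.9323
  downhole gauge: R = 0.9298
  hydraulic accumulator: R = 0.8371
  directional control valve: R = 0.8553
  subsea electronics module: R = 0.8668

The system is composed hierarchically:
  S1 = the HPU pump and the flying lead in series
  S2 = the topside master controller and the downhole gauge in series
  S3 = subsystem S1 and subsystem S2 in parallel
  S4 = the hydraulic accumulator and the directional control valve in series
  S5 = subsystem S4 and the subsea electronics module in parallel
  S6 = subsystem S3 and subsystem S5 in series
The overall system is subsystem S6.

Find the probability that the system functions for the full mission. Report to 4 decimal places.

0.9088

Series (HPU pump and flying lead): 0.756800 × 0.770600 = 0.583190
Series (topside master controller and downhole gauge): 0.932300 × 0.929800 = 0.866853
Parallel ([0.583190] and [0.866853]): 1 − (1 − 0.583190)(1 − 0.866853) = 0.944503
Series (hydraulic accumulator and directional control valve): 0.837100 × 0.855300 = 0.715972
Parallel ([0.715972] and subsea electronics module): 1 − (1 − 0.715972)(1 − 0.866800) = 0.962167
Series ([0.944503] and [0.962167]): 0.944503 × 0.962167 = 0.9088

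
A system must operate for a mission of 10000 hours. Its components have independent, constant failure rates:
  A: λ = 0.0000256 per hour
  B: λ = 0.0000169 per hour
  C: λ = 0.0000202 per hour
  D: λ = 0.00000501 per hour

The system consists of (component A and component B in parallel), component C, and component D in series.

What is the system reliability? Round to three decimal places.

R(A) = exp(−0.0000256 × 10000) = 0.77414
R(B) = exp(−0.0000169 × 10000) = 0.84451
R(C) = exp(−0.0000202 × 10000) = 0.81709
R(D) = exp(−0.00000501 × 10000) = 0.95113
Parallel (A and B): 1 − (1 − 0.77414)(1 − 0.84451) = 0.96488
Series ([0.96488], C, and D): 0.96488 × 0.81709 × 0.95113 = 0.750

0.750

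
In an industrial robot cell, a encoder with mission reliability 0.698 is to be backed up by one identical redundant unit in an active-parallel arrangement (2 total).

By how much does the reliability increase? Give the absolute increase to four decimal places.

0.2108

R_before = 0.698
R_after = 1 − (1 − 0.698)^2 = 0.9088
ΔR = 0.9088 − 0.698 = 0.2108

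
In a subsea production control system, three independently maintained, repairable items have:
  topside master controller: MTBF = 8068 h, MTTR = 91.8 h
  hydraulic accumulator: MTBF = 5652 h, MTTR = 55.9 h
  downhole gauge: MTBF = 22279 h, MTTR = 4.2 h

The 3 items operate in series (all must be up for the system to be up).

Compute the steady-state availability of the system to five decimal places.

A(topside master controller) = MTBF/(MTBF+MTTR) = 8068/(8068+91.8) = 0.988750
A(hydraulic accumulator) = MTBF/(MTBF+MTTR) = 5652/(5652+55.9) = 0.990207
A(downhole gauge) = MTBF/(MTBF+MTTR) = 22279/(22279+4.2) = 0.999812
Series availability: 0.988750 × 0.990207 × 0.999812 = 0.97888

0.97888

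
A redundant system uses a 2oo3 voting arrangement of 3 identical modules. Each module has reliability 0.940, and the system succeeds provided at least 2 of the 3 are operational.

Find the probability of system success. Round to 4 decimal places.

0.9896

R = Σ_{i=2}^{3} C(3,i) p^i (1−p)^{3−i} with p = 0.940
C(3,2)·0.940^2·0.060^1 = 0.159048
C(3,3)·0.940^3·0.060^0 = 0.830584
Sum = 0.9896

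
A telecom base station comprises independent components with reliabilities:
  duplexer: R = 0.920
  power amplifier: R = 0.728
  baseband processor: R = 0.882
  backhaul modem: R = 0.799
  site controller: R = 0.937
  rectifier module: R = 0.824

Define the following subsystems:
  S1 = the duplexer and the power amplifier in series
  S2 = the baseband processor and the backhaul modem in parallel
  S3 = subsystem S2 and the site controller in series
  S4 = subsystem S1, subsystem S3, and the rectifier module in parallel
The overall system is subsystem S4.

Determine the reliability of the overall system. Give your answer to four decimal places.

Series (duplexer and power amplifier): 0.920000 × 0.728000 = 0.669760
Parallel (baseband processor and backhaul modem): 1 − (1 − 0.882000)(1 − 0.799000) = 0.976282
Series ([0.976282] and site controller): 0.976282 × 0.937000 = 0.914776
Parallel ([0.669760], [0.914776], and rectifier module): 1 − (1 − 0.669760)(1 − 0.914776)(1 − 0.824000) = 0.9950

0.9950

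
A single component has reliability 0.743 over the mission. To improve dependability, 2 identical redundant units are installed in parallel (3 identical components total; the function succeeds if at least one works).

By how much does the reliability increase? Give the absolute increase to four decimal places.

R_before = 0.743
R_after = 1 − (1 − 0.743)^3 = 0.9830
ΔR = 0.9830 − 0.743 = 0.2400

0.2400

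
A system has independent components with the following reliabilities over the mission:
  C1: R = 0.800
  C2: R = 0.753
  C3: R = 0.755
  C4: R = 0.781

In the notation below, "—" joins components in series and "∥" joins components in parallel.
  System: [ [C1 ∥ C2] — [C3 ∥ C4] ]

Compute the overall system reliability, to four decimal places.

0.8996

Parallel (C1 and C2): 1 − (1 − 0.800000)(1 − 0.753000) = 0.950600
Parallel (C3 and C4): 1 − (1 − 0.755000)(1 − 0.781000) = 0.946345
Series ([0.950600] and [0.946345]): 0.950600 × 0.946345 = 0.8996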